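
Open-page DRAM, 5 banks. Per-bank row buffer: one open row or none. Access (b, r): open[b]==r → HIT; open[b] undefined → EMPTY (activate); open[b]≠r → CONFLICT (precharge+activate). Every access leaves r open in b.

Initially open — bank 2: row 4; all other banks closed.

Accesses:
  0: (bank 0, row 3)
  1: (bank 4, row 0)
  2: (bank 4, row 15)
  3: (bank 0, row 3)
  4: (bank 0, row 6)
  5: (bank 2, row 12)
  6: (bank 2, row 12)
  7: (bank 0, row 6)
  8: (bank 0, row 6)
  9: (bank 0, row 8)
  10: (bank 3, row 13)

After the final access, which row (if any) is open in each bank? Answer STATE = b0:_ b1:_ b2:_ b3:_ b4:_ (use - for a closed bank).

STATE = b0:8 b1:- b2:12 b3:13 b4:15

step 0: bank0 None->3 [EMPTY]
step 1: bank4 None->0 [EMPTY]
step 2: bank4 0->15 [CONFLICT]
step 3: bank0 3->3 [HIT]
step 4: bank0 3->6 [CONFLICT]
step 5: bank2 4->12 [CONFLICT]
step 6: bank2 12->12 [HIT]
step 7: bank0 6->6 [HIT]
step 8: bank0 6->6 [HIT]
step 9: bank0 6->8 [CONFLICT]
step 10: bank3 None->13 [EMPTY]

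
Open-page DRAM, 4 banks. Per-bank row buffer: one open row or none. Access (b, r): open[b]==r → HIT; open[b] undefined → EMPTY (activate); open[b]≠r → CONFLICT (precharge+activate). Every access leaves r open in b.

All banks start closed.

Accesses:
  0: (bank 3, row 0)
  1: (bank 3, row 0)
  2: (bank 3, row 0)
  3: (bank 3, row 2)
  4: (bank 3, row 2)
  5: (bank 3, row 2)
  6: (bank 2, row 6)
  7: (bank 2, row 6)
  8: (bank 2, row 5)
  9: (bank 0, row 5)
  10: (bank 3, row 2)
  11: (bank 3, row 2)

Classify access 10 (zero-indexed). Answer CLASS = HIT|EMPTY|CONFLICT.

CLASS = HIT

#0 (3,0) E
#1 (3,0) H  (was 0)
#2 (3,0) H  (was 0)
#3 (3,2) C  (was 0)
#4 (3,2) H  (was 2)
#5 (3,2) H  (was 2)
#6 (2,6) E
#7 (2,6) H  (was 6)
#8 (2,5) C  (was 6)
#9 (0,5) E
#10 (3,2) H  (was 2)
#11 (3,2) H  (was 2)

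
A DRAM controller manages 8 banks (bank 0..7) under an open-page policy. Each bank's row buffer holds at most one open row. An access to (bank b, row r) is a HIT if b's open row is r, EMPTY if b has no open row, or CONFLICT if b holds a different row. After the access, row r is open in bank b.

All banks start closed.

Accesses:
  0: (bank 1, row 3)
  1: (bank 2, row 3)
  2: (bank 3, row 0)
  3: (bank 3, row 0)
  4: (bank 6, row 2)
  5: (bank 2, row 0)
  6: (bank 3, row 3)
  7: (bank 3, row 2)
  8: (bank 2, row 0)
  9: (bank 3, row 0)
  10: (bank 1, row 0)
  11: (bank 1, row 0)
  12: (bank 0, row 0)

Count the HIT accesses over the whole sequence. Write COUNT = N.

0: bank 1 row 3 — prev None → EMPTY
1: bank 2 row 3 — prev None → EMPTY
2: bank 3 row 0 — prev None → EMPTY
3: bank 3 row 0 — prev 0 → HIT
4: bank 6 row 2 — prev None → EMPTY
5: bank 2 row 0 — prev 3 → CONFLICT
6: bank 3 row 3 — prev 0 → CONFLICT
7: bank 3 row 2 — prev 3 → CONFLICT
8: bank 2 row 0 — prev 0 → HIT
9: bank 3 row 0 — prev 2 → CONFLICT
10: bank 1 row 0 — prev 3 → CONFLICT
11: bank 1 row 0 — prev 0 → HIT
12: bank 0 row 0 — prev None → EMPTY

COUNT = 3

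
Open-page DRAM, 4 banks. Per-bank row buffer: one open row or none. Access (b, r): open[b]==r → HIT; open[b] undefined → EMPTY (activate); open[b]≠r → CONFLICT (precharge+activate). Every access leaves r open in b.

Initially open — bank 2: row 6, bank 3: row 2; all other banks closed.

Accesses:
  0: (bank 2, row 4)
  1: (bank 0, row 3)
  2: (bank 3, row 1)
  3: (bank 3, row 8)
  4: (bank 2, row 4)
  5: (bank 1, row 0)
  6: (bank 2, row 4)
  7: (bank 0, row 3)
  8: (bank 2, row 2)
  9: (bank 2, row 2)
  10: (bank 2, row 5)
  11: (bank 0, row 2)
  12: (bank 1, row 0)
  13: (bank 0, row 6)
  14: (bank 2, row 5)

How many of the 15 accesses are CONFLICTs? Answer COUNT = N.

#0 (2,4) C  (was 6)
#1 (0,3) E
#2 (3,1) C  (was 2)
#3 (3,8) C  (was 1)
#4 (2,4) H  (was 4)
#5 (1,0) E
#6 (2,4) H  (was 4)
#7 (0,3) H  (was 3)
#8 (2,2) C  (was 4)
#9 (2,2) H  (was 2)
#10 (2,5) C  (was 2)
#11 (0,2) C  (was 3)
#12 (1,0) H  (was 0)
#13 (0,6) C  (was 2)
#14 (2,5) H  (was 5)

COUNT = 7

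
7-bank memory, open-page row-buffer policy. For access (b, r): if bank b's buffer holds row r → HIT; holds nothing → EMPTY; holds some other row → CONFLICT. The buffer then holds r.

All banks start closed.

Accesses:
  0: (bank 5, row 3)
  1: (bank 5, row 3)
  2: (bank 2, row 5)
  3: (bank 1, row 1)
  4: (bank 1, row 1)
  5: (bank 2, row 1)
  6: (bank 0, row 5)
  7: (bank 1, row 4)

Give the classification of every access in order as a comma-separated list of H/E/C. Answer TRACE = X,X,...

TRACE = E,H,E,E,H,C,E,C

step 0: bank5 None->3 [EMPTY]
step 1: bank5 3->3 [HIT]
step 2: bank2 None->5 [EMPTY]
step 3: bank1 None->1 [EMPTY]
step 4: bank1 1->1 [HIT]
step 5: bank2 5->1 [CONFLICT]
step 6: bank0 None->5 [EMPTY]
step 7: bank1 1->4 [CONFLICT]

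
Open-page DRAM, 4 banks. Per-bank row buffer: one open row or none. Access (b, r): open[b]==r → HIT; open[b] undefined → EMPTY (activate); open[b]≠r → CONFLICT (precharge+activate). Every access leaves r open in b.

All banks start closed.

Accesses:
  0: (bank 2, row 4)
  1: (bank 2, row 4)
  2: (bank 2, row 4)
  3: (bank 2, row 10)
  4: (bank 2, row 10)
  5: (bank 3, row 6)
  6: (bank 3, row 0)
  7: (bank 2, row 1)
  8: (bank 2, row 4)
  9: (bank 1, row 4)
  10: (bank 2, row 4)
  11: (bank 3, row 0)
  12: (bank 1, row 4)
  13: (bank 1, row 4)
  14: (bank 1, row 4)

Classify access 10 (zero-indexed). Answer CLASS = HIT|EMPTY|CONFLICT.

step 0: bank2 None->4 [EMPTY]
step 1: bank2 4->4 [HIT]
step 2: bank2 4->4 [HIT]
step 3: bank2 4->10 [CONFLICT]
step 4: bank2 10->10 [HIT]
step 5: bank3 None->6 [EMPTY]
step 6: bank3 6->0 [CONFLICT]
step 7: bank2 10->1 [CONFLICT]
step 8: bank2 1->4 [CONFLICT]
step 9: bank1 None->4 [EMPTY]
step 10: bank2 4->4 [HIT]
step 11: bank3 0->0 [HIT]
step 12: bank1 4->4 [HIT]
step 13: bank1 4->4 [HIT]
step 14: bank1 4->4 [HIT]

CLASS = HIT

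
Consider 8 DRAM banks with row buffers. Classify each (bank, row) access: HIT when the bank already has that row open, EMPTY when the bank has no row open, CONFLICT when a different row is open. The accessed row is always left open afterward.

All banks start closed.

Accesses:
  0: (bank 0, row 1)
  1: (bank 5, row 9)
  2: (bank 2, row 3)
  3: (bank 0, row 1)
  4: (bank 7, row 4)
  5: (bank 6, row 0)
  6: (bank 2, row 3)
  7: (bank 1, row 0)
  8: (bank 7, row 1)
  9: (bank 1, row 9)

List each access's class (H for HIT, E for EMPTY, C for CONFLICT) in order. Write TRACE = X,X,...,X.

TRACE = E,E,E,H,E,E,H,E,C,C

#0 (0,1) E
#1 (5,9) E
#2 (2,3) E
#3 (0,1) H  (was 1)
#4 (7,4) E
#5 (6,0) E
#6 (2,3) H  (was 3)
#7 (1,0) E
#8 (7,1) C  (was 4)
#9 (1,9) C  (was 0)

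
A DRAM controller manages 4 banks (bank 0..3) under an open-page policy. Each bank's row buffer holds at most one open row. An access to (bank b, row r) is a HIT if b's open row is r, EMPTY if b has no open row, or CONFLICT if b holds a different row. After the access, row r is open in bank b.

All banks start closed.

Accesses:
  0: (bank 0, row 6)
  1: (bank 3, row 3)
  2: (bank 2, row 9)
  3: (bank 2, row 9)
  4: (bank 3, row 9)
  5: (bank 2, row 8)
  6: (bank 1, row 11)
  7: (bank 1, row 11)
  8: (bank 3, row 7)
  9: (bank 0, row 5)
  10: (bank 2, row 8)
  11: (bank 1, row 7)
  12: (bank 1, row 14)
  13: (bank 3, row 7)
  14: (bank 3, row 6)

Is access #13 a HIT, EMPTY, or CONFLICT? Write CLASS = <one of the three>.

  [0] b0 r6: no row ⇒ E
  [1] b3 r3: no row ⇒ E
  [2] b2 r9: no row ⇒ E
  [3] b2 r9: had r9 ⇒ H
  [4] b3 r9: had r3 ⇒ C
  [5] b2 r8: had r9 ⇒ C
  [6] b1 r11: no row ⇒ E
  [7] b1 r11: had r11 ⇒ H
  [8] b3 r7: had r9 ⇒ C
  [9] b0 r5: had r6 ⇒ C
  [10] b2 r8: had r8 ⇒ H
  [11] b1 r7: had r11 ⇒ C
  [12] b1 r14: had r7 ⇒ C
  [13] b3 r7: had r7 ⇒ H
  [14] b3 r6: had r7 ⇒ C

CLASS = HIT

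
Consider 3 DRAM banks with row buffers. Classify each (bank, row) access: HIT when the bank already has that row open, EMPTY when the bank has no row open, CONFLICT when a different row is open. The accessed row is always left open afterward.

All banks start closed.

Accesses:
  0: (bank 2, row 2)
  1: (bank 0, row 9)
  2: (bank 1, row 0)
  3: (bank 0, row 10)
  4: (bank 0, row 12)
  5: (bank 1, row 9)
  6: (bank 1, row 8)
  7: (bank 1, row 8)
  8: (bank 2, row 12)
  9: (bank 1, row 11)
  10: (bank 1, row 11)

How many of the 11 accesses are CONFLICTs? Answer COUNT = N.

COUNT = 6

step 0: bank2 None->2 [EMPTY]
step 1: bank0 None->9 [EMPTY]
step 2: bank1 None->0 [EMPTY]
step 3: bank0 9->10 [CONFLICT]
step 4: bank0 10->12 [CONFLICT]
step 5: bank1 0->9 [CONFLICT]
step 6: bank1 9->8 [CONFLICT]
step 7: bank1 8->8 [HIT]
step 8: bank2 2->12 [CONFLICT]
step 9: bank1 8->11 [CONFLICT]
step 10: bank1 11->11 [HIT]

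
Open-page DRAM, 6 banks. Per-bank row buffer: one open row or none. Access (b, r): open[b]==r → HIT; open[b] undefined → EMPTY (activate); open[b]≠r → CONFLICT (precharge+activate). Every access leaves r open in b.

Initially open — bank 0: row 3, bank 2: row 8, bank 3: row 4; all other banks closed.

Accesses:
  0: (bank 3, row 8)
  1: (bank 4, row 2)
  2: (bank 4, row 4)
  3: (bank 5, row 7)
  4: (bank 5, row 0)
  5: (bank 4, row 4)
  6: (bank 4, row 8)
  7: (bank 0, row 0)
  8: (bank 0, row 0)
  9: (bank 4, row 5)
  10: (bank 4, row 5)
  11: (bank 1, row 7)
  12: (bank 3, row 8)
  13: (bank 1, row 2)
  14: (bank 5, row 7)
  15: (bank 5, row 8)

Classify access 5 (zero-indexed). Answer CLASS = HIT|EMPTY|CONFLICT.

#0 (3,8) C  (was 4)
#1 (4,2) E
#2 (4,4) C  (was 2)
#3 (5,7) E
#4 (5,0) C  (was 7)
#5 (4,4) H  (was 4)
#6 (4,8) C  (was 4)
#7 (0,0) C  (was 3)
#8 (0,0) H  (was 0)
#9 (4,5) C  (was 8)
#10 (4,5) H  (was 5)
#11 (1,7) E
#12 (3,8) H  (was 8)
#13 (1,2) C  (was 7)
#14 (5,7) C  (was 0)
#15 (5,8) C  (was 7)

CLASS = HIT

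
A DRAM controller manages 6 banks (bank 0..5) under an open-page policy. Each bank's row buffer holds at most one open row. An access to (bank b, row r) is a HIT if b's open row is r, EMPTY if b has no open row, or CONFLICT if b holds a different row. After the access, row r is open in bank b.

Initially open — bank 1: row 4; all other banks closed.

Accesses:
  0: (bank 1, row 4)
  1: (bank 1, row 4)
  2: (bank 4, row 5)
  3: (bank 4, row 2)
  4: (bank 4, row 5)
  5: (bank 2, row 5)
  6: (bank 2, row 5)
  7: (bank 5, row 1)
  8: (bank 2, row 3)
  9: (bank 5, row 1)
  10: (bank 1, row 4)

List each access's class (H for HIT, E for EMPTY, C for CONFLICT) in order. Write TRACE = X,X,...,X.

step 0: bank1 4->4 [HIT]
step 1: bank1 4->4 [HIT]
step 2: bank4 None->5 [EMPTY]
step 3: bank4 5->2 [CONFLICT]
step 4: bank4 2->5 [CONFLICT]
step 5: bank2 None->5 [EMPTY]
step 6: bank2 5->5 [HIT]
step 7: bank5 None->1 [EMPTY]
step 8: bank2 5->3 [CONFLICT]
step 9: bank5 1->1 [HIT]
step 10: bank1 4->4 [HIT]

TRACE = H,H,E,C,C,E,H,E,C,H,H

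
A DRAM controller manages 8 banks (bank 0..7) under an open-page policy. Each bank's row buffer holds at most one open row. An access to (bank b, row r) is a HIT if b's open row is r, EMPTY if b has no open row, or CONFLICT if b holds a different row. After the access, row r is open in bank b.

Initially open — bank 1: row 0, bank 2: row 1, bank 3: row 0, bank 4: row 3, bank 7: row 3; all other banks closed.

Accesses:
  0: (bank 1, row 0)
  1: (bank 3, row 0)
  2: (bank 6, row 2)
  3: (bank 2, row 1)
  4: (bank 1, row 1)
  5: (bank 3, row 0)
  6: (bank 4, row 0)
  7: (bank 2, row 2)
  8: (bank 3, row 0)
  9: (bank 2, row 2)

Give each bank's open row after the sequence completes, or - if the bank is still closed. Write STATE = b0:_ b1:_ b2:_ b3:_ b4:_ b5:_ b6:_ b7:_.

STATE = b0:- b1:1 b2:2 b3:0 b4:0 b5:- b6:2 b7:3

0: bank 1 row 0 — prev 0 → HIT
1: bank 3 row 0 — prev 0 → HIT
2: bank 6 row 2 — prev None → EMPTY
3: bank 2 row 1 — prev 1 → HIT
4: bank 1 row 1 — prev 0 → CONFLICT
5: bank 3 row 0 — prev 0 → HIT
6: bank 4 row 0 — prev 3 → CONFLICT
7: bank 2 row 2 — prev 1 → CONFLICT
8: bank 3 row 0 — prev 0 → HIT
9: bank 2 row 2 — prev 2 → HIT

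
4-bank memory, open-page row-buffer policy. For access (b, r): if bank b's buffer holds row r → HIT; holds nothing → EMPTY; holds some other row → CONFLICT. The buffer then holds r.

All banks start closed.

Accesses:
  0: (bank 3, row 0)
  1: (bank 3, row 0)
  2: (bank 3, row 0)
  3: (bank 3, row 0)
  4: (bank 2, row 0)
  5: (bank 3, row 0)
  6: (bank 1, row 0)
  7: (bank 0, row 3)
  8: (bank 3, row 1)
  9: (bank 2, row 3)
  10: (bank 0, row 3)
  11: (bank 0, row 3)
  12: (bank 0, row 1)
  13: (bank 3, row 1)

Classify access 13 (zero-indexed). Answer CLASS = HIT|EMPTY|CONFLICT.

0: bank 3 row 0 — prev None → EMPTY
1: bank 3 row 0 — prev 0 → HIT
2: bank 3 row 0 — prev 0 → HIT
3: bank 3 row 0 — prev 0 → HIT
4: bank 2 row 0 — prev None → EMPTY
5: bank 3 row 0 — prev 0 → HIT
6: bank 1 row 0 — prev None → EMPTY
7: bank 0 row 3 — prev None → EMPTY
8: bank 3 row 1 — prev 0 → CONFLICT
9: bank 2 row 3 — prev 0 → CONFLICT
10: bank 0 row 3 — prev 3 → HIT
11: bank 0 row 3 — prev 3 → HIT
12: bank 0 row 1 — prev 3 → CONFLICT
13: bank 3 row 1 — prev 1 → HIT

CLASS = HIT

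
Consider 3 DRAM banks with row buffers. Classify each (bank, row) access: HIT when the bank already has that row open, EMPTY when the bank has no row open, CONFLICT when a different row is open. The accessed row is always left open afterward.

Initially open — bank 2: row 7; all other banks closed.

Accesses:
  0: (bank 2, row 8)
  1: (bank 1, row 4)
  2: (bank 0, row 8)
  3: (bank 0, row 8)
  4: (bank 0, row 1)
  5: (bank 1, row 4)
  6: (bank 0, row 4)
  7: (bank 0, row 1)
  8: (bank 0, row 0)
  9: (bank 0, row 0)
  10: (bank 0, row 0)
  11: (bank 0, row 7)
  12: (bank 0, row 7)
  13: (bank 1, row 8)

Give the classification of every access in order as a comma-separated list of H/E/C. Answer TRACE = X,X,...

step 0: bank2 7->8 [CONFLICT]
step 1: bank1 None->4 [EMPTY]
step 2: bank0 None->8 [EMPTY]
step 3: bank0 8->8 [HIT]
step 4: bank0 8->1 [CONFLICT]
step 5: bank1 4->4 [HIT]
step 6: bank0 1->4 [CONFLICT]
step 7: bank0 4->1 [CONFLICT]
step 8: bank0 1->0 [CONFLICT]
step 9: bank0 0->0 [HIT]
step 10: bank0 0->0 [HIT]
step 11: bank0 0->7 [CONFLICT]
step 12: bank0 7->7 [HIT]
step 13: bank1 4->8 [CONFLICT]

TRACE = C,E,E,H,C,H,C,C,C,H,H,C,H,C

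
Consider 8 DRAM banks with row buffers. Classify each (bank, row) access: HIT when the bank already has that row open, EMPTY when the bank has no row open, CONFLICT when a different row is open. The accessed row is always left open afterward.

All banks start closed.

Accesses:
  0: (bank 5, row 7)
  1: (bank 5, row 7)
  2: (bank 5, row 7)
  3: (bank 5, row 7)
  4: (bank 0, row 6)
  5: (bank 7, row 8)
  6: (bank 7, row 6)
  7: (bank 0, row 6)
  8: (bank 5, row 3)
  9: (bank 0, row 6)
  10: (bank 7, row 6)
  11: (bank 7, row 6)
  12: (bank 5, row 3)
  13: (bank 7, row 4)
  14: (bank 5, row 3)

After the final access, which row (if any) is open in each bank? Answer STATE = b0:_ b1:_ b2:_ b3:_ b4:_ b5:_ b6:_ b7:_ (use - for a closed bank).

#0 (5,7) E
#1 (5,7) H  (was 7)
#2 (5,7) H  (was 7)
#3 (5,7) H  (was 7)
#4 (0,6) E
#5 (7,8) E
#6 (7,6) C  (was 8)
#7 (0,6) H  (was 6)
#8 (5,3) C  (was 7)
#9 (0,6) H  (was 6)
#10 (7,6) H  (was 6)
#11 (7,6) H  (was 6)
#12 (5,3) H  (was 3)
#13 (7,4) C  (was 6)
#14 (5,3) H  (was 3)

STATE = b0:6 b1:- b2:- b3:- b4:- b5:3 b6:- b7:4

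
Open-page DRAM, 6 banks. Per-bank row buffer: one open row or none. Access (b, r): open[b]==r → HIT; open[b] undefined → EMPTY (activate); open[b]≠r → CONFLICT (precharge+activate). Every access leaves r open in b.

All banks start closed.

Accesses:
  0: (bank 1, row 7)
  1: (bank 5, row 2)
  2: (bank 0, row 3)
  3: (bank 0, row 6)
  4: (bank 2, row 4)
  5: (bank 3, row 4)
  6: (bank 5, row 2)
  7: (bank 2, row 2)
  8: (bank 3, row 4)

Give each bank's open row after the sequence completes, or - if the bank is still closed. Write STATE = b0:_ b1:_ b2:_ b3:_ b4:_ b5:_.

0: bank 1 row 7 — prev None → EMPTY
1: bank 5 row 2 — prev None → EMPTY
2: bank 0 row 3 — prev None → EMPTY
3: bank 0 row 6 — prev 3 → CONFLICT
4: bank 2 row 4 — prev None → EMPTY
5: bank 3 row 4 — prev None → EMPTY
6: bank 5 row 2 — prev 2 → HIT
7: bank 2 row 2 — prev 4 → CONFLICT
8: bank 3 row 4 — prev 4 → HIT

STATE = b0:6 b1:7 b2:2 b3:4 b4:- b5:2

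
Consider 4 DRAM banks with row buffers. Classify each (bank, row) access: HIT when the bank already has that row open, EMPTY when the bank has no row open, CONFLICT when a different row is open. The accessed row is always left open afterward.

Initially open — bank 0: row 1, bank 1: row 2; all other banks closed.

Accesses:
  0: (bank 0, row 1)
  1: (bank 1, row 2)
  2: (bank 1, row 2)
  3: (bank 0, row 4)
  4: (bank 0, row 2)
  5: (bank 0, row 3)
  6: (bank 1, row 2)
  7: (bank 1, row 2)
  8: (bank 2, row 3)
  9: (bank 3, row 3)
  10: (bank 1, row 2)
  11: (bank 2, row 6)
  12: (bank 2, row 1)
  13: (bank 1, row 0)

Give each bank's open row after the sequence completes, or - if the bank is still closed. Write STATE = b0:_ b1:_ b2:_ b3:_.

STATE = b0:3 b1:0 b2:1 b3:3

step 0: bank0 1->1 [HIT]
step 1: bank1 2->2 [HIT]
step 2: bank1 2->2 [HIT]
step 3: bank0 1->4 [CONFLICT]
step 4: bank0 4->2 [CONFLICT]
step 5: bank0 2->3 [CONFLICT]
step 6: bank1 2->2 [HIT]
step 7: bank1 2->2 [HIT]
step 8: bank2 None->3 [EMPTY]
step 9: bank3 None->3 [EMPTY]
step 10: bank1 2->2 [HIT]
step 11: bank2 3->6 [CONFLICT]
step 12: bank2 6->1 [CONFLICT]
step 13: bank1 2->0 [CONFLICT]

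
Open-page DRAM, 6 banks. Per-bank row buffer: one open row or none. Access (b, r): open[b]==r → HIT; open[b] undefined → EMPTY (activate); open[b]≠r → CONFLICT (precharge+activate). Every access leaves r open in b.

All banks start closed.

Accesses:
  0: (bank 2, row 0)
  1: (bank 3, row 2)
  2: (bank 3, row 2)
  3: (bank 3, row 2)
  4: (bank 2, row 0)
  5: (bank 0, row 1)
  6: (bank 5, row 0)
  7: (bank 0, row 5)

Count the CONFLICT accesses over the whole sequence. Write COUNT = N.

  [0] b2 r0: no row ⇒ E
  [1] b3 r2: no row ⇒ E
  [2] b3 r2: had r2 ⇒ H
  [3] b3 r2: had r2 ⇒ H
  [4] b2 r0: had r0 ⇒ H
  [5] b0 r1: no row ⇒ E
  [6] b5 r0: no row ⇒ E
  [7] b0 r5: had r1 ⇒ C

COUNT = 1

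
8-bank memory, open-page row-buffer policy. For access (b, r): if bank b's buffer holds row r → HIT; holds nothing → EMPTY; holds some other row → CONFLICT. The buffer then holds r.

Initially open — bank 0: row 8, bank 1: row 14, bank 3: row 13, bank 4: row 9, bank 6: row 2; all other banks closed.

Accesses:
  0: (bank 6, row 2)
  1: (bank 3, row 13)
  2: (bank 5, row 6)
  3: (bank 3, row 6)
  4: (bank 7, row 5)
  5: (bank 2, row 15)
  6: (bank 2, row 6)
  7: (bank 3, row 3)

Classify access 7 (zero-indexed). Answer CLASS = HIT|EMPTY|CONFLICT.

CLASS = CONFLICT

#0 (6,2) H  (was 2)
#1 (3,13) H  (was 13)
#2 (5,6) E
#3 (3,6) C  (was 13)
#4 (7,5) E
#5 (2,15) E
#6 (2,6) C  (was 15)
#7 (3,3) C  (was 6)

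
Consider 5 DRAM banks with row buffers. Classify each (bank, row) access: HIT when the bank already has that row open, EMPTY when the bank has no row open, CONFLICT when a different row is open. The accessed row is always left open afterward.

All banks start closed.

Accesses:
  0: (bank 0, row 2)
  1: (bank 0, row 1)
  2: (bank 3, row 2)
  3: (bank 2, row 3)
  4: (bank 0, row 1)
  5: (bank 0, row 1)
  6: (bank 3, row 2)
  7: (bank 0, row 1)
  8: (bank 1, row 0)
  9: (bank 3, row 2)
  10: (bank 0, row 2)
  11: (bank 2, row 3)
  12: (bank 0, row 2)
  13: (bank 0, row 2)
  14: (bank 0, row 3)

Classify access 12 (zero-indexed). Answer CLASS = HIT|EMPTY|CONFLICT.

CLASS = HIT

#0 (0,2) E
#1 (0,1) C  (was 2)
#2 (3,2) E
#3 (2,3) E
#4 (0,1) H  (was 1)
#5 (0,1) H  (was 1)
#6 (3,2) H  (was 2)
#7 (0,1) H  (was 1)
#8 (1,0) E
#9 (3,2) H  (was 2)
#10 (0,2) C  (was 1)
#11 (2,3) H  (was 3)
#12 (0,2) H  (was 2)
#13 (0,2) H  (was 2)
#14 (0,3) C  (was 2)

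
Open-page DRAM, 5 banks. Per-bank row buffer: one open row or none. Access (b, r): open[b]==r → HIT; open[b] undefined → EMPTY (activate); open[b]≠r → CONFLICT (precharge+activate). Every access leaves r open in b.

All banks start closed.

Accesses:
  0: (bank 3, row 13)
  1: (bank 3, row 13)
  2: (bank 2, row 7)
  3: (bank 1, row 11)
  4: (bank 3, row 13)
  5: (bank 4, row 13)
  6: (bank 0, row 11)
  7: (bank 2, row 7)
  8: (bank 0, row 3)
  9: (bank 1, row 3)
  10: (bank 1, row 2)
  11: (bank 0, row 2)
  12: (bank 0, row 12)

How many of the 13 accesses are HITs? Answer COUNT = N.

  [0] b3 r13: no row ⇒ E
  [1] b3 r13: had r13 ⇒ H
  [2] b2 r7: no row ⇒ E
  [3] b1 r11: no row ⇒ E
  [4] b3 r13: had r13 ⇒ H
  [5] b4 r13: no row ⇒ E
  [6] b0 r11: no row ⇒ E
  [7] b2 r7: had r7 ⇒ H
  [8] b0 r3: had r11 ⇒ C
  [9] b1 r3: had r11 ⇒ C
  [10] b1 r2: had r3 ⇒ C
  [11] b0 r2: had r3 ⇒ C
  [12] b0 r12: had r2 ⇒ C

COUNT = 3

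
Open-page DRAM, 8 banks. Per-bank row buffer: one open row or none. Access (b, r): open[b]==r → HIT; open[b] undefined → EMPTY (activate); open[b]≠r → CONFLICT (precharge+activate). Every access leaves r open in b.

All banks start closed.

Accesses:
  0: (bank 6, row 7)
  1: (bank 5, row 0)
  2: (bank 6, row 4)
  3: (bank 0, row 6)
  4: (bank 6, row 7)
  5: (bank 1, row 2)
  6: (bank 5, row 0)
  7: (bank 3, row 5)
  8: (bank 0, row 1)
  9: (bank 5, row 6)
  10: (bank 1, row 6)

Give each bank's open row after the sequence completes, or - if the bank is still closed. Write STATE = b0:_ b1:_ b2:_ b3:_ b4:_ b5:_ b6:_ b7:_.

0: bank 6 row 7 — prev None → EMPTY
1: bank 5 row 0 — prev None → EMPTY
2: bank 6 row 4 — prev 7 → CONFLICT
3: bank 0 row 6 — prev None → EMPTY
4: bank 6 row 7 — prev 4 → CONFLICT
5: bank 1 row 2 — prev None → EMPTY
6: bank 5 row 0 — prev 0 → HIT
7: bank 3 row 5 — prev None → EMPTY
8: bank 0 row 1 — prev 6 → CONFLICT
9: bank 5 row 6 — prev 0 → CONFLICT
10: bank 1 row 6 — prev 2 → CONFLICT

STATE = b0:1 b1:6 b2:- b3:5 b4:- b5:6 b6:7 b7:-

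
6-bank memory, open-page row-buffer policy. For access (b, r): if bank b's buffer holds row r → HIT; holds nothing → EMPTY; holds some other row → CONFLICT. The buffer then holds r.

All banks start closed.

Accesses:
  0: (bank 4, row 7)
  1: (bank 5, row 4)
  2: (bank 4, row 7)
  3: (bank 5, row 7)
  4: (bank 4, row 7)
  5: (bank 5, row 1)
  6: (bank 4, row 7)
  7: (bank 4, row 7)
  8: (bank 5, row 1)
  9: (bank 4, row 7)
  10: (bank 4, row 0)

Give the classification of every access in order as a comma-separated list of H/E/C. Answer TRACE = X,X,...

  [0] b4 r7: no row ⇒ E
  [1] b5 r4: no row ⇒ E
  [2] b4 r7: had r7 ⇒ H
  [3] b5 r7: had r4 ⇒ C
  [4] b4 r7: had r7 ⇒ H
  [5] b5 r1: had r7 ⇒ C
  [6] b4 r7: had r7 ⇒ H
  [7] b4 r7: had r7 ⇒ H
  [8] b5 r1: had r1 ⇒ H
  [9] b4 r7: had r7 ⇒ H
  [10] b4 r0: had r7 ⇒ C

TRACE = E,E,H,C,H,C,H,H,H,H,C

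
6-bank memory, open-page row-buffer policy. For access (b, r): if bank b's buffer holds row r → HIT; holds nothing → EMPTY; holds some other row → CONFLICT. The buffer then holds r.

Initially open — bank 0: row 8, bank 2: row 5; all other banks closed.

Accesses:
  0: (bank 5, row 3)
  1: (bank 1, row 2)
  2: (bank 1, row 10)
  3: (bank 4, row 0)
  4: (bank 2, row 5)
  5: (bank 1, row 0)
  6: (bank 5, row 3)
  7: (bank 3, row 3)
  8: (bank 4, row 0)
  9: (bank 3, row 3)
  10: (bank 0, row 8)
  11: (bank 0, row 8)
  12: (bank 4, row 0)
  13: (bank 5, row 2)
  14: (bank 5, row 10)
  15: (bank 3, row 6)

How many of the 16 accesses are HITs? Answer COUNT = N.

0: bank 5 row 3 — prev None → EMPTY
1: bank 1 row 2 — prev None → EMPTY
2: bank 1 row 10 — prev 2 → CONFLICT
3: bank 4 row 0 — prev None → EMPTY
4: bank 2 row 5 — prev 5 → HIT
5: bank 1 row 0 — prev 10 → CONFLICT
6: bank 5 row 3 — prev 3 → HIT
7: bank 3 row 3 — prev None → EMPTY
8: bank 4 row 0 — prev 0 → HIT
9: bank 3 row 3 — prev 3 → HIT
10: bank 0 row 8 — prev 8 → HIT
11: bank 0 row 8 — prev 8 → HIT
12: bank 4 row 0 — prev 0 → HIT
13: bank 5 row 2 — prev 3 → CONFLICT
14: bank 5 row 10 — prev 2 → CONFLICT
15: bank 3 row 6 — prev 3 → CONFLICT

COUNT = 7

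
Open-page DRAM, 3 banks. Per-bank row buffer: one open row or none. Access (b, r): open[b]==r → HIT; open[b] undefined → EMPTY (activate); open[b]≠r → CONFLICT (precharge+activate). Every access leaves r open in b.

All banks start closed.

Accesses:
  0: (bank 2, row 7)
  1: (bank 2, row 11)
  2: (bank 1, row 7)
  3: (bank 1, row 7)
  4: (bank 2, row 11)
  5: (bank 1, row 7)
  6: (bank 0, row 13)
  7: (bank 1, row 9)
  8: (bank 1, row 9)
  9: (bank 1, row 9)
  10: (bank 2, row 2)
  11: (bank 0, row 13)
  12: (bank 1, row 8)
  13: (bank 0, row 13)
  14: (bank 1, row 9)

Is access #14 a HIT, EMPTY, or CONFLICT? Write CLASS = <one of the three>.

0: bank 2 row 7 — prev None → EMPTY
1: bank 2 row 11 — prev 7 → CONFLICT
2: bank 1 row 7 — prev None → EMPTY
3: bank 1 row 7 — prev 7 → HIT
4: bank 2 row 11 — prev 11 → HIT
5: bank 1 row 7 — prev 7 → HIT
6: bank 0 row 13 — prev None → EMPTY
7: bank 1 row 9 — prev 7 → CONFLICT
8: bank 1 row 9 — prev 9 → HIT
9: bank 1 row 9 — prev 9 → HIT
10: bank 2 row 2 — prev 11 → CONFLICT
11: bank 0 row 13 — prev 13 → HIT
12: bank 1 row 8 — prev 9 → CONFLICT
13: bank 0 row 13 — prev 13 → HIT
14: bank 1 row 9 — prev 8 → CONFLICT

CLASS = CONFLICT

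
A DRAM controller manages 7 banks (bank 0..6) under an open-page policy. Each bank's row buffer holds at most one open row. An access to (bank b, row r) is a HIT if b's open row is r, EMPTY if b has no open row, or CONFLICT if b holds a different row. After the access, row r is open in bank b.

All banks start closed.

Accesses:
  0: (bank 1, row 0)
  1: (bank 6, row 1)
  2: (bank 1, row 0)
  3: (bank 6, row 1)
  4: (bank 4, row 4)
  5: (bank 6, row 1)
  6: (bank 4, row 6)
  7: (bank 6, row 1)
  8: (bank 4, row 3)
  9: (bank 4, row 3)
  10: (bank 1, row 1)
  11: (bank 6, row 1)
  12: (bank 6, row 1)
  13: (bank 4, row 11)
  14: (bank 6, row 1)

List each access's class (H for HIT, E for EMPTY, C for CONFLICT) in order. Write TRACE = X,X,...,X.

step 0: bank1 None->0 [EMPTY]
step 1: bank6 None->1 [EMPTY]
step 2: bank1 0->0 [HIT]
step 3: bank6 1->1 [HIT]
step 4: bank4 None->4 [EMPTY]
step 5: bank6 1->1 [HIT]
step 6: bank4 4->6 [CONFLICT]
step 7: bank6 1->1 [HIT]
step 8: bank4 6->3 [CONFLICT]
step 9: bank4 3->3 [HIT]
step 10: bank1 0->1 [CONFLICT]
step 11: bank6 1->1 [HIT]
step 12: bank6 1->1 [HIT]
step 13: bank4 3->11 [CONFLICT]
step 14: bank6 1->1 [HIT]

TRACE = E,E,H,H,E,H,C,H,C,H,C,H,H,C,H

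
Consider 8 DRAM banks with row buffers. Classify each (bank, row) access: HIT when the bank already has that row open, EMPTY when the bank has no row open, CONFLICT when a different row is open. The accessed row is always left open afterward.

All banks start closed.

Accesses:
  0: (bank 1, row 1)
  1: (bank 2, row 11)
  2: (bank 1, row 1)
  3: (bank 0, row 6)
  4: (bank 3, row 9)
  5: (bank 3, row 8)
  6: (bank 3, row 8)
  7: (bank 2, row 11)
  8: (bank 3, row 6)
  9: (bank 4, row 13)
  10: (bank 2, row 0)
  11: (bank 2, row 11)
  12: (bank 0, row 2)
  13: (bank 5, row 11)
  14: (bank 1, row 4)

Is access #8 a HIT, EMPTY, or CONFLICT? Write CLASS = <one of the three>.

CLASS = CONFLICT

  [0] b1 r1: no row ⇒ E
  [1] b2 r11: no row ⇒ E
  [2] b1 r1: had r1 ⇒ H
  [3] b0 r6: no row ⇒ E
  [4] b3 r9: no row ⇒ E
  [5] b3 r8: had r9 ⇒ C
  [6] b3 r8: had r8 ⇒ H
  [7] b2 r11: had r11 ⇒ H
  [8] b3 r6: had r8 ⇒ C
  [9] b4 r13: no row ⇒ E
  [10] b2 r0: had r11 ⇒ C
  [11] b2 r11: had r0 ⇒ C
  [12] b0 r2: had r6 ⇒ C
  [13] b5 r11: no row ⇒ E
  [14] b1 r4: had r1 ⇒ C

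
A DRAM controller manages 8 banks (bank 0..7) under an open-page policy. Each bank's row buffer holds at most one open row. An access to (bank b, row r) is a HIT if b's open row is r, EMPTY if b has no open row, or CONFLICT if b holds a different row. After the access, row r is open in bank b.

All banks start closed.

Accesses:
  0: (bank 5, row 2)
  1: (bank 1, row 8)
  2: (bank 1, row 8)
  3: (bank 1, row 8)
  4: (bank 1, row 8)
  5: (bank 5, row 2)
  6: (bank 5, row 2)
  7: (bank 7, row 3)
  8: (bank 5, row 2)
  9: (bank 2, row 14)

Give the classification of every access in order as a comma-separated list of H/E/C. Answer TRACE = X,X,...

TRACE = E,E,H,H,H,H,H,E,H,E

  [0] b5 r2: no row ⇒ E
  [1] b1 r8: no row ⇒ E
  [2] b1 r8: had r8 ⇒ H
  [3] b1 r8: had r8 ⇒ H
  [4] b1 r8: had r8 ⇒ H
  [5] b5 r2: had r2 ⇒ H
  [6] b5 r2: had r2 ⇒ H
  [7] b7 r3: no row ⇒ E
  [8] b5 r2: had r2 ⇒ H
  [9] b2 r14: no row ⇒ E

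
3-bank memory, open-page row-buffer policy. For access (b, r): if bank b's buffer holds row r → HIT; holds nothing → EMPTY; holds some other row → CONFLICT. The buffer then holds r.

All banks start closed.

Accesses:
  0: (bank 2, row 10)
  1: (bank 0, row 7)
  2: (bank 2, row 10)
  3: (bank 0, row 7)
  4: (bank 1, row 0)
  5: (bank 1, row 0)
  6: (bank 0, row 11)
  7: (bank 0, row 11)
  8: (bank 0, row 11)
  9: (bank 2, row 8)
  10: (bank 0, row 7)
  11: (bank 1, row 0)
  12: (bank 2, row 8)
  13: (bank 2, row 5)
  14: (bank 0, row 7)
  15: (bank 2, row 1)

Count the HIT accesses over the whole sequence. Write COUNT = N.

COUNT = 8

0: bank 2 row 10 — prev None → EMPTY
1: bank 0 row 7 — prev None → EMPTY
2: bank 2 row 10 — prev 10 → HIT
3: bank 0 row 7 — prev 7 → HIT
4: bank 1 row 0 — prev None → EMPTY
5: bank 1 row 0 — prev 0 → HIT
6: bank 0 row 11 — prev 7 → CONFLICT
7: bank 0 row 11 — prev 11 → HIT
8: bank 0 row 11 — prev 11 → HIT
9: bank 2 row 8 — prev 10 → CONFLICT
10: bank 0 row 7 — prev 11 → CONFLICT
11: bank 1 row 0 — prev 0 → HIT
12: bank 2 row 8 — prev 8 → HIT
13: bank 2 row 5 — prev 8 → CONFLICT
14: bank 0 row 7 — prev 7 → HIT
15: bank 2 row 1 — prev 5 → CONFLICT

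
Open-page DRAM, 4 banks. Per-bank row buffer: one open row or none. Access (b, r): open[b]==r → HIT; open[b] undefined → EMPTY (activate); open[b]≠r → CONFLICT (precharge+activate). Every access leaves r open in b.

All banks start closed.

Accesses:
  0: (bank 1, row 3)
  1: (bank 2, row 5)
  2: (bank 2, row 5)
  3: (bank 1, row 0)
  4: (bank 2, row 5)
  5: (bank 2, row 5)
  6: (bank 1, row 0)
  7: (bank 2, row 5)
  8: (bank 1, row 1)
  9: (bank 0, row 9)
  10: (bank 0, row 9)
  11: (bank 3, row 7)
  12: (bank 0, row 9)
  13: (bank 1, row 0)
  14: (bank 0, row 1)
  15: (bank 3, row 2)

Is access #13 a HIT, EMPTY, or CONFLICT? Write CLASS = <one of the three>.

CLASS = CONFLICT

  [0] b1 r3: no row ⇒ E
  [1] b2 r5: no row ⇒ E
  [2] b2 r5: had r5 ⇒ H
  [3] b1 r0: had r3 ⇒ C
  [4] b2 r5: had r5 ⇒ H
  [5] b2 r5: had r5 ⇒ H
  [6] b1 r0: had r0 ⇒ H
  [7] b2 r5: had r5 ⇒ H
  [8] b1 r1: had r0 ⇒ C
  [9] b0 r9: no row ⇒ E
  [10] b0 r9: had r9 ⇒ H
  [11] b3 r7: no row ⇒ E
  [12] b0 r9: had r9 ⇒ H
  [13] b1 r0: had r1 ⇒ C
  [14] b0 r1: had r9 ⇒ C
  [15] b3 r2: had r7 ⇒ C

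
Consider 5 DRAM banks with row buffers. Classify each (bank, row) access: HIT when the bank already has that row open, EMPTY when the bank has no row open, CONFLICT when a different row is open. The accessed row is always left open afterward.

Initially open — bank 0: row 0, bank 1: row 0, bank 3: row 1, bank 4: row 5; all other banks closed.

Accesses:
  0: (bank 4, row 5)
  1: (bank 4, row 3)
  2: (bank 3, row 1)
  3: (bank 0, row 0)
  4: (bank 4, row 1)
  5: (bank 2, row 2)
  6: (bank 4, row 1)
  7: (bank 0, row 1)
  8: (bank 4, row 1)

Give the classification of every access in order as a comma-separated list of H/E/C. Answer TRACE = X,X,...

TRACE = H,C,H,H,C,E,H,C,H

  [0] b4 r5: had r5 ⇒ H
  [1] b4 r3: had r5 ⇒ C
  [2] b3 r1: had r1 ⇒ H
  [3] b0 r0: had r0 ⇒ H
  [4] b4 r1: had r3 ⇒ C
  [5] b2 r2: no row ⇒ E
  [6] b4 r1: had r1 ⇒ H
  [7] b0 r1: had r0 ⇒ C
  [8] b4 r1: had r1 ⇒ H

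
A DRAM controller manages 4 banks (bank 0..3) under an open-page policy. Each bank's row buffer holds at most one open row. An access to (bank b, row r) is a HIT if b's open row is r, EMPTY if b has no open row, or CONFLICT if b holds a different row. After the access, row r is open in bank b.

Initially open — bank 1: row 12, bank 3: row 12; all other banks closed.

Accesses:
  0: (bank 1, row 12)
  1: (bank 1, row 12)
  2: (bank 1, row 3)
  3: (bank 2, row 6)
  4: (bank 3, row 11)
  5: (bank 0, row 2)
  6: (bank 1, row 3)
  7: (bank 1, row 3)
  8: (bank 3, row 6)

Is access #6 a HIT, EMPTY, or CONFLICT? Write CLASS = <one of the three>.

step 0: bank1 12->12 [HIT]
step 1: bank1 12->12 [HIT]
step 2: bank1 12->3 [CONFLICT]
step 3: bank2 None->6 [EMPTY]
step 4: bank3 12->11 [CONFLICT]
step 5: bank0 None->2 [EMPTY]
step 6: bank1 3->3 [HIT]
step 7: bank1 3->3 [HIT]
step 8: bank3 11->6 [CONFLICT]

CLASS = HIT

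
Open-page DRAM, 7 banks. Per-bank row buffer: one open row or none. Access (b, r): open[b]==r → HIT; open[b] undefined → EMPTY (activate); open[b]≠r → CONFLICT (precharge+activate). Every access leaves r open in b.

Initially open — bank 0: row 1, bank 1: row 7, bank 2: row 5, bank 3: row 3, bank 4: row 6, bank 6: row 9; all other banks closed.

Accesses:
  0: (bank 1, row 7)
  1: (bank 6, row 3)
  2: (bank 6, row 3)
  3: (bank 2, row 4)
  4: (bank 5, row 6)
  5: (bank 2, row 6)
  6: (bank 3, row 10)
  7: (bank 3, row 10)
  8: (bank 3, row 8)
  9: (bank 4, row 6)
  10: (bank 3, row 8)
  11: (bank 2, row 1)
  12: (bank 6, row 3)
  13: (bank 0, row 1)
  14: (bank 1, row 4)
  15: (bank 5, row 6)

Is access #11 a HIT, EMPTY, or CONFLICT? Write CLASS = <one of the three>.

  [0] b1 r7: had r7 ⇒ H
  [1] b6 r3: had r9 ⇒ C
  [2] b6 r3: had r3 ⇒ H
  [3] b2 r4: had r5 ⇒ C
  [4] b5 r6: no row ⇒ E
  [5] b2 r6: had r4 ⇒ C
  [6] b3 r10: had r3 ⇒ C
  [7] b3 r10: had r10 ⇒ H
  [8] b3 r8: had r10 ⇒ C
  [9] b4 r6: had r6 ⇒ H
  [10] b3 r8: had r8 ⇒ H
  [11] b2 r1: had r6 ⇒ C
  [12] b6 r3: had r3 ⇒ H
  [13] b0 r1: had r1 ⇒ H
  [14] b1 r4: had r7 ⇒ C
  [15] b5 r6: had r6 ⇒ H

CLASS = CONFLICT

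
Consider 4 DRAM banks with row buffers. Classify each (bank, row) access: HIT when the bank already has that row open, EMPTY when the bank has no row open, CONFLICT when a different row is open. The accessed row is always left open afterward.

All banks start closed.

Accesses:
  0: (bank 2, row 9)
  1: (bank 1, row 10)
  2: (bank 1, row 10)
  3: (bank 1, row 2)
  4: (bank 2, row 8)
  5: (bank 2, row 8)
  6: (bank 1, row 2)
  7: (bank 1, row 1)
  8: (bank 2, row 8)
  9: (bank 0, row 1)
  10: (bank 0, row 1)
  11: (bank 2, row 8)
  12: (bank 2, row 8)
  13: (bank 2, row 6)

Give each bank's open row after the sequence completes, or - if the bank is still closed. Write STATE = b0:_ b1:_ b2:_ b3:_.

step 0: bank2 None->9 [EMPTY]
step 1: bank1 None->10 [EMPTY]
step 2: bank1 10->10 [HIT]
step 3: bank1 10->2 [CONFLICT]
step 4: bank2 9->8 [CONFLICT]
step 5: bank2 8->8 [HIT]
step 6: bank1 2->2 [HIT]
step 7: bank1 2->1 [CONFLICT]
step 8: bank2 8->8 [HIT]
step 9: bank0 None->1 [EMPTY]
step 10: bank0 1->1 [HIT]
step 11: bank2 8->8 [HIT]
step 12: bank2 8->8 [HIT]
step 13: bank2 8->6 [CONFLICT]

STATE = b0:1 b1:1 b2:6 b3:-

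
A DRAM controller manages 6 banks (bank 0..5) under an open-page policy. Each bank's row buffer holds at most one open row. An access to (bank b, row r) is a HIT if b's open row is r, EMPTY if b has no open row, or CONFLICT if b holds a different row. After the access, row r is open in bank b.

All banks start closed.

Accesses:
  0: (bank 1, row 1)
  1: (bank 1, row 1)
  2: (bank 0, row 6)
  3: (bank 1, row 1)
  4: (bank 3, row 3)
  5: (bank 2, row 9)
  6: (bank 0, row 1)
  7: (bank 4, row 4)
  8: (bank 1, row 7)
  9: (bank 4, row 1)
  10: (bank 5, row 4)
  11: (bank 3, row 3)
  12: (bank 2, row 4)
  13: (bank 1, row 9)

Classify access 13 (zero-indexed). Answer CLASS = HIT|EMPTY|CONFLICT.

CLASS = CONFLICT

  [0] b1 r1: no row ⇒ E
  [1] b1 r1: had r1 ⇒ H
  [2] b0 r6: no row ⇒ E
  [3] b1 r1: had r1 ⇒ H
  [4] b3 r3: no row ⇒ E
  [5] b2 r9: no row ⇒ E
  [6] b0 r1: had r6 ⇒ C
  [7] b4 r4: no row ⇒ E
  [8] b1 r7: had r1 ⇒ C
  [9] b4 r1: had r4 ⇒ C
  [10] b5 r4: no row ⇒ E
  [11] b3 r3: had r3 ⇒ H
  [12] b2 r4: had r9 ⇒ C
  [13] b1 r9: had r7 ⇒ C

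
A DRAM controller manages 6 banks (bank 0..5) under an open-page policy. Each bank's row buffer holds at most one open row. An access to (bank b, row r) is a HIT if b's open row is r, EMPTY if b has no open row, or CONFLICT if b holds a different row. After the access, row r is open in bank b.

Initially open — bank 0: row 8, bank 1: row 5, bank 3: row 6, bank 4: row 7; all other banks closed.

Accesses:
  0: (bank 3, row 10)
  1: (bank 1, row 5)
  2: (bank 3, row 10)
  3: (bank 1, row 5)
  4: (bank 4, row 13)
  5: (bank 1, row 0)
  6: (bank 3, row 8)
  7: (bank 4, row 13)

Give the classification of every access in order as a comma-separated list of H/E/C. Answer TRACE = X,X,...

step 0: bank3 6->10 [CONFLICT]
step 1: bank1 5->5 [HIT]
step 2: bank3 10->10 [HIT]
step 3: bank1 5->5 [HIT]
step 4: bank4 7->13 [CONFLICT]
step 5: bank1 5->0 [CONFLICT]
step 6: bank3 10->8 [CONFLICT]
step 7: bank4 13->13 [HIT]

TRACE = C,H,H,H,C,C,C,H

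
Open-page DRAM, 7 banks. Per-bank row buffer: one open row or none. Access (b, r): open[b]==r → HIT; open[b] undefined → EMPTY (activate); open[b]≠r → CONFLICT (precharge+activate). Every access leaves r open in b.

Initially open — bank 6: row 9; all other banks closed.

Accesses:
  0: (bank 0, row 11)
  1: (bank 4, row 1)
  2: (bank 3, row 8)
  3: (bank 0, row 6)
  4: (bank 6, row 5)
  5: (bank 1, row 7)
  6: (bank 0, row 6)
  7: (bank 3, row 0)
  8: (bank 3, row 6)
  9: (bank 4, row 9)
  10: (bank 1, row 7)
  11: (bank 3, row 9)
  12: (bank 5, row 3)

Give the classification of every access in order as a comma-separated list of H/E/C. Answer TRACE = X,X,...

TRACE = E,E,E,C,C,E,H,C,C,C,H,C,E

  [0] b0 r11: no row ⇒ E
  [1] b4 r1: no row ⇒ E
  [2] b3 r8: no row ⇒ E
  [3] b0 r6: had r11 ⇒ C
  [4] b6 r5: had r9 ⇒ C
  [5] b1 r7: no row ⇒ E
  [6] b0 r6: had r6 ⇒ H
  [7] b3 r0: had r8 ⇒ C
  [8] b3 r6: had r0 ⇒ C
  [9] b4 r9: had r1 ⇒ C
  [10] b1 r7: had r7 ⇒ H
  [11] b3 r9: had r6 ⇒ C
  [12] b5 r3: no row ⇒ E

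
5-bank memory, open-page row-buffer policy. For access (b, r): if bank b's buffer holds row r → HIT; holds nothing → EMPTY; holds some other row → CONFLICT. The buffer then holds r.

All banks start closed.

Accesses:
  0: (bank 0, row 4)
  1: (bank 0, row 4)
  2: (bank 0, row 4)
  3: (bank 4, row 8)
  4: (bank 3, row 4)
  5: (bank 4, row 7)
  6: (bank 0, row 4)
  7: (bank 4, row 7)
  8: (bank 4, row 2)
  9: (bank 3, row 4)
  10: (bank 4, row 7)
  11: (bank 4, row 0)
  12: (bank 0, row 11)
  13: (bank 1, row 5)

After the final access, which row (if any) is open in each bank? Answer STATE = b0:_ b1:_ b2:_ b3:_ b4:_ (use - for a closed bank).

0: bank 0 row 4 — prev None → EMPTY
1: bank 0 row 4 — prev 4 → HIT
2: bank 0 row 4 — prev 4 → HIT
3: bank 4 row 8 — prev None → EMPTY
4: bank 3 row 4 — prev None → EMPTY
5: bank 4 row 7 — prev 8 → CONFLICT
6: bank 0 row 4 — prev 4 → HIT
7: bank 4 row 7 — prev 7 → HIT
8: bank 4 row 2 — prev 7 → CONFLICT
9: bank 3 row 4 — prev 4 → HIT
10: bank 4 row 7 — prev 2 → CONFLICT
11: bank 4 row 0 — prev 7 → CONFLICT
12: bank 0 row 11 — prev 4 → CONFLICT
13: bank 1 row 5 — prev None → EMPTY

STATE = b0:11 b1:5 b2:- b3:4 b4:0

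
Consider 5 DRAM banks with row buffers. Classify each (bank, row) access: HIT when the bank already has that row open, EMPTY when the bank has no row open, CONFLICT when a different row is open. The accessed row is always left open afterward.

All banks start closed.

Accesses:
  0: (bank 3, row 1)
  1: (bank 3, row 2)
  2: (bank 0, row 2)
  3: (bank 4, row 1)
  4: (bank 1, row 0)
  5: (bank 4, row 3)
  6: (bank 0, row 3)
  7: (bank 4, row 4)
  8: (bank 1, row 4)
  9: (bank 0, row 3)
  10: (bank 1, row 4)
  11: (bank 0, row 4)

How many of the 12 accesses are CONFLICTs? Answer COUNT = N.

COUNT = 6

#0 (3,1) E
#1 (3,2) C  (was 1)
#2 (0,2) E
#3 (4,1) E
#4 (1,0) E
#5 (4,3) C  (was 1)
#6 (0,3) C  (was 2)
#7 (4,4) C  (was 3)
#8 (1,4) C  (was 0)
#9 (0,3) H  (was 3)
#10 (1,4) H  (was 4)
#11 (0,4) C  (was 3)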